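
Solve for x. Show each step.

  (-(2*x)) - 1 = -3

Step 1. [(-(2*x)) - 1 = -3] 1 comes off first (add 1) ⇒ sub: -(2*x) = -2.
Step 2. [-(2*x) = -2] leading − — multiply by −1. So neg: 2*x = 2.
Step 3. [2*x = 2] 2·(inner) — divide through by 2 ⇒ div: x = 1.

Answer: x ∈ {1}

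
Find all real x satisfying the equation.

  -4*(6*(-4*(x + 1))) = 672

Step 1. [-4*(6*(-4*(x + 1))) = 672] leading coefficient -4: divide by -4. So div: 6*(-4*(x + 1)) = -168.
Step 2. [6*(-4*(x + 1)) = -168] LHS = 6·(…); ÷6 both sides, so div: -4*(x + 1) = -28.
Step 3. [-4*(x + 1) = -28] leading coefficient -4: divide by -4, so div: x + 1 = 7.
Step 4. [x + 1 = 7] +1 is outermost — subtract 1 both sides ⇒ sub: x = 6.

Answer: x ∈ {6}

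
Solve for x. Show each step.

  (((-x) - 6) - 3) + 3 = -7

Step 1. [(((-x) - 6) - 3) + 3 = -7] 3 comes off first (subtract 3), so sub: ((-x) - 6) - 3 = -10.
Step 2. [((-x) - 6) - 3 = -10] the outer -3 inverts by adding 3. So sub: (-x) - 6 = -7.
Step 3. [(-x) - 6 = -7] 6 comes off first (add 6). So sub: -x = -1.
Step 4. [-x = -1] flip signs both sides, so neg: x = 1.

Answer: x ∈ {1}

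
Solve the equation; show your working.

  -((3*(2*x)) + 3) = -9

Step 1. [-((3*(2*x)) + 3) = -9] flip signs both sides, so neg: (3*(2*x)) + 3 = 9.
Step 2. [(3*(2*x)) + 3 = 9] peel the +3: subtract 3 from each side. So sub: 3*(2*x) = 6.
Step 3. [3*(2*x) = 6] leading coefficient 3: divide by 3, so div: 2*x = 2.
Step 4. [2*x = 2] 2·(inner) — divide through by 2 ⇒ div: x = 1.

Answer: x ∈ {1}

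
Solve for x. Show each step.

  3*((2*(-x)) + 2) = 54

Step 1. [3*((2*(-x)) + 2) = 54] leading coefficient 3: divide by 3. So div: (2*(-x)) + 2 = 18.
Step 2. [(2*(-x)) + 2 = 18] common factor 2 (LHS and 18) — divide through, so factor: (-x) + 1 = 9.
Step 3. [(-x) + 1 = 9] +1 is outermost — subtract 1 both sides ⇒ sub: -x = 8.
Step 4. [-x = 8] leading − — multiply by −1, so neg: x = -8.

Answer: x ∈ {-8}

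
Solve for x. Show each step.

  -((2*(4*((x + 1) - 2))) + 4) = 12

Step 1. [-((2*(4*((x + 1) - 2))) + 4) = 12] flip signs both sides, so neg: (2*(4*((x + 1) - 2))) + 4 = -12.
Step 2. [(2*(4*((x + 1) - 2))) + 4 = -12] the outer +4 inverts by subtracting 4 ⇒ sub: 2*(4*((x + 1) - 2)) = -16.
Step 3. [2*(4*((x + 1) - 2)) = -16] leading coefficient 2: divide by 2 ⇒ div: 4*((x + 1) - 2) = -8.
Step 4. [4*((x + 1) - 2) = -8] LHS = 4·(…); ÷4 both sides ⇒ div: (x + 1) - 2 = -2.
Step 5. [(x + 1) - 2 = -2] peel the -2: add 2 from each side, so sub: x + 1 = 0.
Step 6. [x + 1 = 0] peel the +1: subtract 1 from each side ⇒ sub: x = -1.

Answer: x ∈ {-1}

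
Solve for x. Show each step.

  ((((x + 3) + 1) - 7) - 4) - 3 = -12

Step 1. [((((x + 3) + 1) - 7) - 4) - 3 = -12] add 3: x sits inside (… - 3), so sub: (((x + 3) + 1) - 7) - 4 = -9.
Step 2. [(((x + 3) + 1) - 7) - 4 = -9] the outer -4 inverts by adding 4 ⇒ sub: ((x + 3) + 1) - 7 = -5.
Step 3. [((x + 3) + 1) - 7 = -5] the outer -7 inverts by adding 7, so sub: (x + 3) + 1 = 2.
Step 4. [(x + 3) + 1 = 2] subtract 1: x sits inside (… + 1), so sub: x + 3 = 1.
Step 5. [x + 3 = 1] subtract 3: x sits inside (… + 3) ⇒ sub: x = -2.

Answer: x ∈ {-2}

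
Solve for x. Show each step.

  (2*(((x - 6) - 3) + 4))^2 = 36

Step 1. [(2*(((x - 6) - 3) + 4))^2 = 36] LHS squared, RHS 36 ≥ 0: apply √ (±). So sqrt: 2*(((x - 6) - 3) + 4) = 6 or -6.
Step 2. [2*(((x - 6) - 3) + 4) = 6 or -6] 2·(inner) — divide through by 2. So div: ((x - 6) - 3) + 4 = 3 or -3.
Step 3. [((x - 6) - 3) + 4 = 3 or -3] peel the +4: subtract 4 from each side. So sub: (x - 6) - 3 = -1 or -7.
Step 4. [(x - 6) - 3 = -1 or -7] add 3: x sits inside (… - 3) ⇒ sub: x - 6 = 2 or -4.
Step 5. [x - 6 = 2 or -4] -6 is outermost — add 6 both sides, so sub: x = 8 or 2.

Answer: x ∈ {2, 8}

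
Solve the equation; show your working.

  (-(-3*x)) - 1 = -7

Step 1. [(-(-3*x)) - 1 = -7] 1 comes off first (add 1) ⇒ sub: -(-3*x) = -6.
Step 2. [-(-3*x) = -6] flip signs both sides ⇒ neg: -3*x = 6.
Step 3. [-3*x = 6] divide by the outer -3. So div: x = -2.

Answer: x ∈ {-2}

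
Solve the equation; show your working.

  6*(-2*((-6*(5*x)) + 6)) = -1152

Step 1. [6*(-2*((-6*(5*x)) + 6)) = -1152] divide by the outer 6. So div: -2*((-6*(5*x)) + 6) = -192.
Step 2. [-2*((-6*(5*x)) + 6) = -192] divide by the outer -2. So div: (-6*(5*x)) + 6 = 96.
Step 3. [(-6*(5*x)) + 6 = 96] common factor -6 (LHS and 96) — divide through. So factor: (5*x) - 1 = -16.
Step 4. [(5*x) - 1 = -16] peel the -1: add 1 from each side ⇒ sub: 5*x = -15.
Step 5. [5*x = -15] 5·(inner) — divide through by 5 ⇒ div: x = -3.

Answer: x ∈ {-3}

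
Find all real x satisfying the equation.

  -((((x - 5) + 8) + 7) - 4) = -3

Step 1. [-((((x - 5) + 8) + 7) - 4) = -3] leading − — multiply by −1, so neg: (((x - 5) + 8) + 7) - 4 = 3.
Step 2. [(((x - 5) + 8) + 7) - 4 = 3] peel the -4: add 4 from each side. So sub: ((x - 5) + 8) + 7 = 7.
Step 3. [((x - 5) + 8) + 7 = 7] +7 is outermost — subtract 7 both sides, so sub: (x - 5) + 8 = 0.
Step 4. [(x - 5) + 8 = 0] 8 comes off first (subtract 8) ⇒ sub: x - 5 = -8.
Step 5. [x - 5 = -8] the outer -5 inverts by adding 5, so sub: x = -3.

Answer: x ∈ {-3}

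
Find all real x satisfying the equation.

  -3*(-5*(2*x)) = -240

Step 1. [-3*(-5*(2*x)) = -240] LHS = -3·(…); ÷-3 both sides ⇒ div: -5*(2*x) = 80.
Step 2. [-5*(2*x) = 80] -5·(inner) — divide through by -5 ⇒ div: 2*x = -16.
Step 3. [2*x = -16] LHS = 2·(…); ÷2 both sides, so div: x = -8.

Answer: x ∈ {-8}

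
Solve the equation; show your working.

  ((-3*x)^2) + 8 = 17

Step 1. [((-3*x)^2) + 8 = 17] 8 comes off first (subtract 8), so sub: (-3*x)^2 = 9.
Step 2. [(-3*x)^2 = 9] 9 ≥ 0, LHS is (·)² — take ±√, so sqrt: -3*x = 3 or -3.
Step 3. [-3*x = 3 or -3] -3·(inner) — divide through by -3, so div: x = -1 or 1.

Answer: x ∈ {-1, 1}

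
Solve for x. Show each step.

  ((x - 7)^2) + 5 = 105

Step 1. [((x - 7)^2) + 5 = 105] 5 comes off first (subtract 5) ⇒ sub: (x - 7)^2 = 100.
Step 2. [(x - 7)^2 = 100] √ both sides: 100 ≥ 0 gives two branches ⇒ sqrt: x - 7 = 10 or -10.
Step 3. [x - 7 = 10 or -10] 7 comes off first (add 7), so sub: x = 17 or -3.

Answer: x ∈ {-3, 17}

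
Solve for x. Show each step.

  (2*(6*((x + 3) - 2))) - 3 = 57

Step 1. [(2*(6*((x + 3) - 2))) - 3 = 57] add 3: x sits inside (… - 3), so sub: 2*(6*((x + 3) - 2)) = 60.
Step 2. [2*(6*((x + 3) - 2)) = 60] leading coefficient 2: divide by 2 ⇒ div: 6*((x + 3) - 2) = 30.
Step 3. [6*((x + 3) - 2) = 30] leading coefficient 6: divide by 6. So div: (x + 3) - 2 = 5.
Step 4. [(x + 3) - 2 = 5] the outer -2 inverts by adding 2, so sub: x + 3 = 7.
Step 5. [x + 3 = 7] +3 is outermost — subtract 3 both sides. So sub: x = 4.

Answer: x ∈ {4}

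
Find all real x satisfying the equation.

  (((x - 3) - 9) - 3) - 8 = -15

Step 1. [(((x - 3) - 9) - 3) - 8 = -15] add 8: x sits inside (… - 8) ⇒ sub: ((x - 3) - 9) - 3 = -7.
Step 2. [((x - 3) - 9) - 3 = -7] -3 is outermost — add 3 both sides. So sub: (x - 3) - 9 = -4.
Step 3. [(x - 3) - 9 = -4] the outer -9 inverts by adding 9. So sub: x - 3 = 5.
Step 4. [x - 3 = 5] the outer -3 inverts by adding 3 ⇒ sub: x = 8.

Answer: x ∈ {8}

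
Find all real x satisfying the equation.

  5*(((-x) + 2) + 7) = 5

Step 1. [5*(((-x) + 2) + 7) = 5] leading coefficient 5: divide by 5. So div: ((-x) + 2) + 7 = 1.
Step 2. [((-x) + 2) + 7 = 1] 7 comes off first (subtract 7). So sub: (-x) + 2 = -6.
Step 3. [(-x) + 2 = -6] peel the +2: subtract 2 from each side. So sub: -x = -8.
Step 4. [-x = -8] LHS negated; negate both sides ⇒ neg: x = 8.

Answer: x ∈ {8}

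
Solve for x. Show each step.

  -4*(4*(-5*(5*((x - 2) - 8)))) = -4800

Step 1. [-4*(4*(-5*(5*((x - 2) - 8)))) = -4800] -4·(inner) — divide through by -4 ⇒ div: 4*(-5*(5*((x - 2) - 8))) = 1200.
Step 2. [4*(-5*(5*((x - 2) - 8))) = 1200] divide by the outer 4. So div: -5*(5*((x - 2) - 8)) = 300.
Step 3. [-5*(5*((x - 2) - 8)) = 300] leading coefficient -5: divide by -5, so div: 5*((x - 2) - 8) = -60.
Step 4. [5*((x - 2) - 8) = -60] LHS = 5·(…); ÷5 both sides, so div: (x - 2) - 8 = -12.
Step 5. [(x - 2) - 8 = -12] add 8: x sits inside (… - 8). So sub: x - 2 = -4.
Step 6. [x - 2 = -4] -2 is outermost — add 2 both sides, so sub: x = -2.

Answer: x ∈ {-2}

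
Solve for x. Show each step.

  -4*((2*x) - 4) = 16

Step 1. [-4*((2*x) - 4) = 16] leading coefficient -4: divide by -4 ⇒ div: (2*x) - 4 = -4.
Step 2. [(2*x) - 4 = -4] 4 comes off first (add 4), so sub: 2*x = 0.
Step 3. [2*x = 0] LHS = 2·(…); ÷2 both sides. So div: x = 0.

Answer: x ∈ {0}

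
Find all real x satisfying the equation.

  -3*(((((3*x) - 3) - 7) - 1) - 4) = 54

Step 1. [-3*(((((3*x) - 3) - 7) - 1) - 4) = 54] -3 out front; divide by -3 ⇒ div: ((((3*x) - 3) - 7) - 1) - 4 = -18.
Step 2. [((((3*x) - 3) - 7) - 1) - 4 = -18] -4 is outermost — add 4 both sides, so sub: (((3*x) - 3) - 7) - 1 = -14.
Step 3. [(((3*x) - 3) - 7) - 1 = -14] add 1: x sits inside (… - 1). So sub: ((3*x) - 3) - 7 = -13.
Step 4. [((3*x) - 3) - 7 = -13] peel the -7: add 7 from each side. So sub: (3*x) - 3 = -6.
Step 5. [(3*x) - 3 = -6] 3 divides every term; factor it out. So factor: x - 1 = -2.
Step 6. [x - 1 = -2] peel the -1: add 1 from each side. So sub: x = -1.

Answer: x ∈ {-1}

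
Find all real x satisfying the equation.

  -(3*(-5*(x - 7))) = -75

Step 1. [-(3*(-5*(x - 7))) = -75] flip signs both sides. So neg: 3*(-5*(x - 7)) = 75.
Step 2. [3*(-5*(x - 7)) = 75] leading coefficient 3: divide by 3 ⇒ div: -5*(x - 7) = 25.
Step 3. [-5*(x - 7) = 25] leading coefficient -5: divide by -5, so div: x - 7 = -5.
Step 4. [x - 7 = -5] add 7: x sits inside (… - 7) ⇒ sub: x = 2.

Answer: x ∈ {2}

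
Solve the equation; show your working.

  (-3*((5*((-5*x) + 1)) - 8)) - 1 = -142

Step 1. [(-3*((5*((-5*x) + 1)) - 8)) - 1 = -142] add 1: x sits inside (… - 1), so sub: -3*((5*((-5*x) + 1)) - 8) = -141.
Step 2. [-3*((5*((-5*x) + 1)) - 8) = -141] -3·(inner) — divide through by -3 ⇒ div: (5*((-5*x) + 1)) - 8 = 47.
Step 3. [(5*((-5*x) + 1)) - 8 = 47] the outer -8 inverts by adding 8 ⇒ sub: 5*((-5*x) + 1) = 55.
Step 4. [5*((-5*x) + 1) = 55] 5·(inner) — divide through by 5. So div: (-5*x) + 1 = 11.
Step 5. [(-5*x) + 1 = 11] +1 is outermost — subtract 1 both sides ⇒ sub: -5*x = 10.
Step 6. [-5*x = 10] -5 out front; divide by -5. So div: x = -2.

Answer: x ∈ {-2}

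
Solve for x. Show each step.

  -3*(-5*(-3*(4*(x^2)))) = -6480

Step 1. [-3*(-5*(-3*(4*(x^2)))) = -6480] -3·(inner) — divide through by -3, so div: -5*(-3*(4*(x^2))) = 2160.
Step 2. [-5*(-3*(4*(x^2))) = 2160] -5·(inner) — divide through by -5, so div: -3*(4*(x^2)) = -432.
Step 3. [-3*(4*(x^2)) = -432] -3·(inner) — divide through by -3 ⇒ div: 4*(x^2) = 144.
Step 4. [4*(x^2) = 144] 4·(inner) — divide through by 4, so div: x^2 = 36.
Step 5. [x^2 = 36] 36 ≥ 0, LHS is (·)² — take ±√, so sqrt: x = 6 or -6.

Answer: x ∈ {-6, 6}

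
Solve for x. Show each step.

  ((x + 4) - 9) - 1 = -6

Step 1. [((x + 4) - 9) - 1 = -6] add 1: x sits inside (… - 1), so sub: (x + 4) - 9 = -5.
Step 2. [(x + 4) - 9 = -5] 9 comes off first (add 9). So sub: x + 4 = 4.
Step 3. [x + 4 = 4] 4 comes off first (subtract 4) ⇒ sub: x = 0.

Answer: x ∈ {0}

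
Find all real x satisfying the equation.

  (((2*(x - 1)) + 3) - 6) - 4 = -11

Step 1. [(((2*(x - 1)) + 3) - 6) - 4 = -11] 4 comes off first (add 4), so sub: ((2*(x - 1)) + 3) - 6 = -7.
Step 2. [((2*(x - 1)) + 3) - 6 = -7] add 6: x sits inside (… - 6), so sub: (2*(x - 1)) + 3 = -1.
Step 3. [(2*(x - 1)) + 3 = -1] subtract 3: x sits inside (… + 3), so sub: 2*(x - 1) = -4.
Step 4. [2*(x - 1) = -4] leading coefficient 2: divide by 2, so div: x - 1 = -2.
Step 5. [x - 1 = -2] peel the -1: add 1 from each side. So sub: x = -1.

Answer: x ∈ {-1}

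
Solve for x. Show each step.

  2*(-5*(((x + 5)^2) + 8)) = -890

Step 1. [2*(-5*(((x + 5)^2) + 8)) = -890] 2 out front; divide by 2, so div: -5*(((x + 5)^2) + 8) = -445.
Step 2. [-5*(((x + 5)^2) + 8) = -445] leading coefficient -5: divide by -5 ⇒ div: ((x + 5)^2) + 8 = 89.
Step 3. [((x + 5)^2) + 8 = 89] the outer +8 inverts by subtracting 8. So sub: (x + 5)^2 = 81.
Step 4. [(x + 5)^2 = 81] √ both sides: 81 ≥ 0 gives two branches ⇒ sqrt: x + 5 = 9 or -9.
Step 5. [x + 5 = 9 or -9] +5 is outermost — subtract 5 both sides. So sub: x = 4 or -14.

Answer: x ∈ {-14, 4}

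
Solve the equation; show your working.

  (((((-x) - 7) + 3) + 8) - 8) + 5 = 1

Step 1. [(((((-x) - 7) + 3) + 8) - 8) + 5 = 1] peel the +5: subtract 5 from each side ⇒ sub: ((((-x) - 7) + 3) + 8) - 8 = -4.
Step 2. [((((-x) - 7) + 3) + 8) - 8 = -4] peel the -8: add 8 from each side, so sub: (((-x) - 7) + 3) + 8 = 4.
Step 3. [(((-x) - 7) + 3) + 8 = 4] peel the +8: subtract 8 from each side ⇒ sub: ((-x) - 7) + 3 = -4.
Step 4. [((-x) - 7) + 3 = -4] subtract 3: x sits inside (… + 3), so sub: (-x) - 7 = -7.
Step 5. [(-x) - 7 = -7] the outer -7 inverts by adding 7. So sub: -x = 0.
Step 6. [-x = 0] leading − — multiply by −1. So neg: x = 0.

Answer: x ∈ {0}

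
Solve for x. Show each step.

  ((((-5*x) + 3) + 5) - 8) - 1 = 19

Step 1. [((((-5*x) + 3) + 5) - 8) - 1 = 19] -1 is outermost — add 1 both sides ⇒ sub: (((-5*x) + 3) + 5) - 8 = 20.
Step 2. [(((-5*x) + 3) + 5) - 8 = 20] peel the -8: add 8 from each side ⇒ sub: ((-5*x) + 3) + 5 = 28.
Step 3. [((-5*x) + 3) + 5 = 28] 5 comes off first (subtract 5). So sub: (-5*x) + 3 = 23.
Step 4. [(-5*x) + 3 = 23] peel the +3: subtract 3 from each side ⇒ sub: -5*x = 20.
Step 5. [-5*x = 20] divide by the outer -5. So div: x = -4.

Answer: x ∈ {-4}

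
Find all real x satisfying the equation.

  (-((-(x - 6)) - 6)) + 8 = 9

Step 1. [(-((-(x - 6)) - 6)) + 8 = 9] the outer +8 inverts by subtracting 8 ⇒ sub: -((-(x - 6)) - 6) = 1.
Step 2. [-((-(x - 6)) - 6) = 1] flip signs both sides ⇒ neg: (-(x - 6)) - 6 = -1.
Step 3. [(-(x - 6)) - 6 = -1] the outer -6 inverts by adding 6 ⇒ sub: -(x - 6) = 5.
Step 4. [-(x - 6) = 5] LHS negated; negate both sides. So neg: x - 6 = -5.
Step 5. [x - 6 = -5] peel the -6: add 6 from each side, so sub: x = 1.

Answer: x ∈ {1}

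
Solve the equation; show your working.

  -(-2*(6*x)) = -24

Step 1. [-(-2*(6*x)) = -24] LHS negated; negate both sides ⇒ neg: -2*(6*x) = 24.
Step 2. [-2*(6*x) = 24] LHS = -2·(…); ÷-2 both sides ⇒ div: 6*x = -12.
Step 3. [6*x = -12] 6·(inner) — divide through by 6, so div: x = -2.

Answer: x ∈ {-2}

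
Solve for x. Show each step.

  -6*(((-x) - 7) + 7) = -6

Step 1. [-6*(((-x) - 7) + 7) = -6] leading coefficient -6: divide by -6, so div: ((-x) - 7) + 7 = 1.
Step 2. [((-x) - 7) + 7 = 1] subtract 7: x sits inside (… + 7). So sub: (-x) - 7 = -6.
Step 3. [(-x) - 7 = -6] 7 comes off first (add 7). So sub: -x = 1.
Step 4. [-x = 1] flip signs both sides, so neg: x = -1.

Answer: x ∈ {-1}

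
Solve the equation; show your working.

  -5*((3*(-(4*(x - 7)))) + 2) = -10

Step 1. [-5*((3*(-(4*(x - 7)))) + 2) = -10] LHS = -5·(…); ÷-5 both sides, so div: (3*(-(4*(x - 7)))) + 2 = 2.
Step 2. [(3*(-(4*(x - 7)))) + 2 = 2] 2 comes off first (subtract 2), so sub: 3*(-(4*(x - 7))) = 0.
Step 3. [3*(-(4*(x - 7))) = 0] leading coefficient 3: divide by 3 ⇒ div: -(4*(x - 7)) = 0.
Step 4. [-(4*(x - 7)) = 0] LHS negated; negate both sides. So neg: 4*(x - 7) = 0.
Step 5. [4*(x - 7) = 0] divide by the outer 4. So div: x - 7 = 0.
Step 6. [x - 7 = 0] -7 is outermost — add 7 both sides ⇒ sub: x = 7.

Answer: x ∈ {7}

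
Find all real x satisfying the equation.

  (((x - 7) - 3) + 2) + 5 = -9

Step 1. [(((x - 7) - 3) + 2) + 5 = -9] +5 is outermost — subtract 5 both sides ⇒ sub: ((x - 7) - 3) + 2 = -14.
Step 2. [((x - 7) - 3) + 2 = -14] the outer +2 inverts by subtracting 2, so sub: (x - 7) - 3 = -16.
Step 3. [(x - 7) - 3 = -16] add 3: x sits inside (… - 3) ⇒ sub: x - 7 = -13.
Step 4. [x - 7 = -13] the outer -7 inverts by adding 7 ⇒ sub: x = -6.

Answer: x ∈ {-6}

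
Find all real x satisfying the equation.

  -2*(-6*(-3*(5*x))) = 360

Step 1. [-2*(-6*(-3*(5*x))) = 360] leading coefficient -2: divide by -2 ⇒ div: -6*(-3*(5*x)) = -180.
Step 2. [-6*(-3*(5*x)) = -180] -6·(inner) — divide through by -6 ⇒ div: -3*(5*x) = 30.
Step 3. [-3*(5*x) = 30] -3 out front; divide by -3, so div: 5*x = -10.
Step 4. [5*x = -10] 5·(inner) — divide through by 5. So div: x = -2.

Answer: x ∈ {-2}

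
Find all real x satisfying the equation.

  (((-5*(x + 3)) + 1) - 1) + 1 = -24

Step 1. [(((-5*(x + 3)) + 1) - 1) + 1 = -24] 1 comes off first (subtract 1) ⇒ sub: ((-5*(x + 3)) + 1) - 1 = -25.
Step 2. [((-5*(x + 3)) + 1) - 1 = -25] the outer -1 inverts by adding 1, so sub: (-5*(x + 3)) + 1 = -24.
Step 3. [(-5*(x + 3)) + 1 = -24] the outer +1 inverts by subtracting 1, so sub: -5*(x + 3) = -25.
Step 4. [-5*(x + 3) = -25] -5 out front; divide by -5. So div: x + 3 = 5.
Step 5. [x + 3 = 5] +3 is outermost — subtract 3 both sides. So sub: x = 2.

Answer: x ∈ {2}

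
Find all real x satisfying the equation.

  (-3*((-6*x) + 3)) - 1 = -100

Step 1. [(-3*((-6*x) + 3)) - 1 = -100] -1 is outermost — add 1 both sides, so sub: -3*((-6*x) + 3) = -99.
Step 2. [-3*((-6*x) + 3) = -99] leading coefficient -3: divide by -3 ⇒ div: (-6*x) + 3 = 33.
Step 3. [(-6*x) + 3 = 33] the outer +3 inverts by subtracting 3. So sub: -6*x = 30.
Step 4. [-6*x = 30] LHS = -6·(…); ÷-6 both sides. So div: x = -5.

Answer: x ∈ {-5}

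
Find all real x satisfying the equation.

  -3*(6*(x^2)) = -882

Step 1. [-3*(6*(x^2)) = -882] LHS = -3·(…); ÷-3 both sides, so div: 6*(x^2) = 294.
Step 2. [6*(x^2) = 294] LHS = 6·(…); ÷6 both sides, so div: x^2 = 49.
Step 3. [x^2 = 49] LHS squared, RHS 49 ≥ 0: apply √ (±) ⇒ sqrt: x = 7 or -7.

Answer: x ∈ {-7, 7}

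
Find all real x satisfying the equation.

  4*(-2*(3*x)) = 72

Step 1. [4*(-2*(3*x)) = 72] 4·(inner) — divide through by 4 ⇒ div: -2*(3*x) = 18.
Step 2. [-2*(3*x) = 18] divide by the outer -2 ⇒ div: 3*x = -9.
Step 3. [3*x = -9] divide by the outer 3, so div: x = -3.

Answer: x ∈ {-3}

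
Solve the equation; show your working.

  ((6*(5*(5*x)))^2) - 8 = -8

Step 1. [((6*(5*(5*x)))^2) - 8 = -8] add 8: x sits inside (… - 8). So sub: (6*(5*(5*x)))^2 = 0.
Step 2. [(6*(5*(5*x)))^2 = 0] 0 ≥ 0, LHS is (·)² — take ±√, so sqrt: 6*(5*(5*x)) = 0.
Step 3. [6*(5*(5*x)) = 0] leading coefficient 6: divide by 6, so div: 5*(5*x) = 0.
Step 4. [5*(5*x) = 0] 5 out front; divide by 5, so div: 5*x = 0.
Step 5. [5*x = 0] 5·(inner) — divide through by 5, so div: x = 0.

Answer: x ∈ {0}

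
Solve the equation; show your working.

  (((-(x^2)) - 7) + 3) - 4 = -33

Step 1. [(((-(x^2)) - 7) + 3) - 4 = -33] 4 comes off first (add 4) ⇒ sub: ((-(x^2)) - 7) + 3 = -29.
Step 2. [((-(x^2)) - 7) + 3 = -29] the outer +3 inverts by subtracting 3 ⇒ sub: (-(x^2)) - 7 = -32.
Step 3. [(-(x^2)) - 7 = -32] -7 is outermost — add 7 both sides ⇒ sub: -(x^2) = -25.
Step 4. [-(x^2) = -25] flip signs both sides, so neg: x^2 = 25.
Step 5. [x^2 = 25] √ both sides: 25 ≥ 0 gives two branches. So sqrt: x = 5 or -5.

Answer: x ∈ {-5, 5}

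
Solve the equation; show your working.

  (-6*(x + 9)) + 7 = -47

Step 1. [(-6*(x + 9)) + 7 = -47] subtract 7: x sits inside (… + 7), so sub: -6*(x + 9) = -54.
Step 2. [-6*(x + 9) = -54] -6 out front; divide by -6, so div: x + 9 = 9.
Step 3. [x + 9 = 9] 9 comes off first (subtract 9) ⇒ sub: x = 0.

Answer: x ∈ {0}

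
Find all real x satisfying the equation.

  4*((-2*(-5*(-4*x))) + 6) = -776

Step 1. [4*((-2*(-5*(-4*x))) + 6) = -776] 4 out front; divide by 4, so div: (-2*(-5*(-4*x))) + 6 = -194.
Step 2. [(-2*(-5*(-4*x))) + 6 = -194] 6 comes off first (subtract 6). So sub: -2*(-5*(-4*x)) = -200.
Step 3. [-2*(-5*(-4*x)) = -200] LHS = -2·(…); ÷-2 both sides ⇒ div: -5*(-4*x) = 100.
Step 4. [-5*(-4*x) = 100] LHS = -5·(…); ÷-5 both sides, so div: -4*x = -20.
Step 5. [-4*x = -20] leading coefficient -4: divide by -4 ⇒ div: x = 5.

Answer: x ∈ {5}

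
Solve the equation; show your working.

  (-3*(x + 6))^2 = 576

Step 1. [(-3*(x + 6))^2 = 576] 576 ≥ 0, LHS is (·)² — take ±√. So sqrt: -3*(x + 6) = 24 or -24.
Step 2. [-3*(x + 6) = 24 or -24] -3·(inner) — divide through by -3. So div: x + 6 = -8 or 8.
Step 3. [x + 6 = -8 or 8] 6 comes off first (subtract 6) ⇒ sub: x = -14 or 2.

Answer: x ∈ {-14, 2}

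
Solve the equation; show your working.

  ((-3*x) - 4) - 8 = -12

Step 1. [((-3*x) - 4) - 8 = -12] -8 is outermost — add 8 both sides, so sub: (-3*x) - 4 = -4.
Step 2. [(-3*x) - 4 = -4] 4 comes off first (add 4), so sub: -3*x = 0.
Step 3. [-3*x = 0] divide by the outer -3. So div: x = 0.

Answer: x ∈ {0}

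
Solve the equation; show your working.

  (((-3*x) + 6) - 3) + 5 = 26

Step 1. [(((-3*x) + 6) - 3) + 5 = 26] +5 is outermost — subtract 5 both sides. So sub: ((-3*x) + 6) - 3 = 21.
Step 2. [((-3*x) + 6) - 3 = 21] peel the -3: add 3 from each side. So sub: (-3*x) + 6 = 24.
Step 3. [(-3*x) + 6 = 24] +6 is outermost — subtract 6 both sides ⇒ sub: -3*x = 18.
Step 4. [-3*x = 18] -3·(inner) — divide through by -3. So div: x = -6.

Answer: x ∈ {-6}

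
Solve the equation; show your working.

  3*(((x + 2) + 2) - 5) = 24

Step 1. [3*(((x + 2) + 2) - 5) = 24] 3 out front; divide by 3 ⇒ div: ((x + 2) + 2) - 5 = 8.
Step 2. [((x + 2) + 2) - 5 = 8] add 5: x sits inside (… - 5), so sub: (x + 2) + 2 = 13.
Step 3. [(x + 2) + 2 = 13] +2 is outermost — subtract 2 both sides ⇒ sub: x + 2 = 11.
Step 4. [x + 2 = 11] the outer +2 inverts by subtracting 2. So sub: x = 9.

Answer: x ∈ {9}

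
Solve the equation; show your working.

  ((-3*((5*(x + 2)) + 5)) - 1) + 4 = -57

Step 1. [((-3*((5*(x + 2)) + 5)) - 1) + 4 = -57] +4 is outermost — subtract 4 both sides, so sub: (-3*((5*(x + 2)) + 5)) - 1 = -61.
Step 2. [(-3*((5*(x + 2)) + 5)) - 1 = -61] 1 comes off first (add 1) ⇒ sub: -3*((5*(x + 2)) + 5) = -60.
Step 3. [-3*((5*(x + 2)) + 5) = -60] divide by the outer -3, so div: (5*(x + 2)) + 5 = 20.
Step 4. [(5*(x + 2)) + 5 = 20] 5 comes off first (subtract 5). So sub: 5*(x + 2) = 15.
Step 5. [5*(x + 2) = 15] leading coefficient 5: divide by 5 ⇒ div: x + 2 = 3.
Step 6. [x + 2 = 3] the outer +2 inverts by subtracting 2. So sub: x = 1.

Answer: x ∈ {1}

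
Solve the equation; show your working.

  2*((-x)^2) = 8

Step 1. [2*((-x)^2) = 8] leading coefficient 2: divide by 2 ⇒ div: (-x)^2 = 4.
Step 2. [(-x)^2 = 4] √ both sides: 4 ≥ 0 gives two branches. So sqrt: -x = 2 or -2.
Step 3. [-x = 2 or -2] LHS negated; negate both sides, so neg: x = -2 or 2.

Answer: x ∈ {-2, 2}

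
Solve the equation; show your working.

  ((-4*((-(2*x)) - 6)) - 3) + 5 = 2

Step 1. [((-4*((-(2*x)) - 6)) - 3) + 5 = 2] peel the +5: subtract 5 from each side ⇒ sub: (-4*((-(2*x)) - 6)) - 3 = -3.
Step 2. [(-4*((-(2*x)) - 6)) - 3 = -3] -3 is outermost — add 3 both sides, so sub: -4*((-(2*x)) - 6) = 0.
Step 3. [-4*((-(2*x)) - 6) = 0] LHS = -4·(…); ÷-4 both sides ⇒ div: (-(2*x)) - 6 = 0.
Step 4. [(-(2*x)) - 6 = 0] the outer -6 inverts by adding 6 ⇒ sub: -(2*x) = 6.
Step 5. [-(2*x) = 6] LHS negated; negate both sides, so neg: 2*x = -6.
Step 6. [2*x = -6] LHS = 2·(…); ÷2 both sides. So div: x = -3.

Answer: x ∈ {-3}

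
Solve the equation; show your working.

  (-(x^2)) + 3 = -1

Step 1. [(-(x^2)) + 3 = -1] the outer +3 inverts by subtracting 3, so sub: -(x^2) = -4.
Step 2. [-(x^2) = -4] LHS negated; negate both sides ⇒ neg: x^2 = 4.
Step 3. [x^2 = 4] √ both sides: 4 ≥ 0 gives two branches ⇒ sqrt: x = 2 or -2.

Answer: x ∈ {-2, 2}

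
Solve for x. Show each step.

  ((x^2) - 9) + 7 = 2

Step 1. [((x^2) - 9) + 7 = 2] peel the +7: subtract 7 from each side. So sub: (x^2) - 9 = -5.
Step 2. [(x^2) - 9 = -5] -9 is outermost — add 9 both sides. So sub: x^2 = 4.
Step 3. [x^2 = 4] √ both sides: 4 ≥ 0 gives two branches ⇒ sqrt: x = 2 or -2.

Answer: x ∈ {-2, 2}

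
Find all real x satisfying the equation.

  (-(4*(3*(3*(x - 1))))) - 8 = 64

Step 1. [(-(4*(3*(3*(x - 1))))) - 8 = 64] -8 is outermost — add 8 both sides ⇒ sub: -(4*(3*(3*(x - 1)))) = 72.
Step 2. [-(4*(3*(3*(x - 1)))) = 72] LHS negated; negate both sides ⇒ neg: 4*(3*(3*(x - 1))) = -72.
Step 3. [4*(3*(3*(x - 1))) = -72] 4 out front; divide by 4. So div: 3*(3*(x - 1)) = -18.
Step 4. [3*(3*(x - 1)) = -18] LHS = 3·(…); ÷3 both sides, so div: 3*(x - 1) = -6.
Step 5. [3*(x - 1) = -6] divide by the outer 3, so div: x - 1 = -2.
Step 6. [x - 1 = -2] peel the -1: add 1 from each side. So sub: x = -1.

Answer: x ∈ {-1}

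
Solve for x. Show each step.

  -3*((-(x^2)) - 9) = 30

Step 1. [-3*((-(x^2)) - 9) = 30] leading coefficient -3: divide by -3 ⇒ div: (-(x^2)) - 9 = -10.
Step 2. [(-(x^2)) - 9 = -10] -9 is outermost — add 9 both sides ⇒ sub: -(x^2) = -1.
Step 3. [-(x^2) = -1] leading − — multiply by −1 ⇒ neg: x^2 = 1.
Step 4. [x^2 = 1] √ both sides: 1 ≥ 0 gives two branches. So sqrt: x = 1 or -1.

Answer: x ∈ {-1, 1}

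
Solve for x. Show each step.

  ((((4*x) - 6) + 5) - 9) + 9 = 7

Step 1. [((((4*x) - 6) + 5) - 9) + 9 = 7] subtract 9: x sits inside (… + 9), so sub: (((4*x) - 6) + 5) - 9 = -2.
Step 2. [(((4*x) - 6) + 5) - 9 = -2] add 9: x sits inside (… - 9) ⇒ sub: ((4*x) - 6) + 5 = 7.
Step 3. [((4*x) - 6) + 5 = 7] +5 is outermost — subtract 5 both sides. So sub: (4*x) - 6 = 2.
Step 4. [(4*x) - 6 = 2] add 6: x sits inside (… - 6), so sub: 4*x = 8.
Step 5. [4*x = 8] leading coefficient 4: divide by 4. So div: x = 2.

Answer: x ∈ {2}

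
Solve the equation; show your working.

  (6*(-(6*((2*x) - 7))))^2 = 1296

Step 1. [(6*(-(6*((2*x) - 7))))^2 = 1296] √ both sides: 1296 ≥ 0 gives two branches, so sqrt: 6*(-(6*((2*x) - 7))) = 36 or -36.
Step 2. [6*(-(6*((2*x) - 7))) = 36 or -36] 6 out front; divide by 6, so div: -(6*((2*x) - 7)) = 6 or -6.
Step 3. [-(6*((2*x) - 7)) = 6 or -6] leading − — multiply by −1. So neg: 6*((2*x) - 7) = -6 or 6.
Step 4. [6*((2*x) - 7) = -6 or 6] LHS = 6·(…); ÷6 both sides, so div: (2*x) - 7 = -1 or 1.
Step 5. [(2*x) - 7 = -1 or 1] 7 comes off first (add 7) ⇒ sub: 2*x = 6 or 8.
Step 6. [2*x = 6 or 8] 2·(inner) — divide through by 2, so div: x = 3 or 4.

Answer: x ∈ {3, 4}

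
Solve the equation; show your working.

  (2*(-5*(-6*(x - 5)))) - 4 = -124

Step 1. [(2*(-5*(-6*(x - 5)))) - 4 = -124] the outer -4 inverts by adding 4. So sub: 2*(-5*(-6*(x - 5))) = -120.
Step 2. [2*(-5*(-6*(x - 5))) = -120] divide by the outer 2. So div: -5*(-6*(x - 5)) = -60.
Step 3. [-5*(-6*(x - 5)) = -60] LHS = -5·(…); ÷-5 both sides ⇒ div: -6*(x - 5) = 12.
Step 4. [-6*(x - 5) = 12] divide by the outer -6. So div: x - 5 = -2.
Step 5. [x - 5 = -2] 5 comes off first (add 5). So sub: x = 3.

Answer: x ∈ {3}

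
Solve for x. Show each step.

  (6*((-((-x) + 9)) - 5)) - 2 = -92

Step 1. [(6*((-((-x) + 9)) - 5)) - 2 = -92] 2 comes off first (add 2). So sub: 6*((-((-x) + 9)) - 5) = -90.
Step 2. [6*((-((-x) + 9)) - 5) = -90] 6 out front; divide by 6 ⇒ div: (-((-x) + 9)) - 5 = -15.
Step 3. [(-((-x) + 9)) - 5 = -15] 5 comes off first (add 5), so sub: -((-x) + 9) = -10.
Step 4. [-((-x) + 9) = -10] flip signs both sides ⇒ neg: (-x) + 9 = 10.
Step 5. [(-x) + 9 = 10] +9 is outermost — subtract 9 both sides ⇒ sub: -x = 1.
Step 6. [-x = 1] flip signs both sides. So neg: x = -1.

Answer: x ∈ {-1}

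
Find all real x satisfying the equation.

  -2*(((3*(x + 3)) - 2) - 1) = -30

Step 1. [-2*(((3*(x + 3)) - 2) - 1) = -30] -2·(inner) — divide through by -2 ⇒ div: ((3*(x + 3)) - 2) - 1 = 15.
Step 2. [((3*(x + 3)) - 2) - 1 = 15] 1 comes off first (add 1) ⇒ sub: (3*(x + 3)) - 2 = 16.
Step 3. [(3*(x + 3)) - 2 = 16] the outer -2 inverts by adding 2. So sub: 3*(x + 3) = 18.
Step 4. [3*(x + 3) = 18] LHS = 3·(…); ÷3 both sides, so div: x + 3 = 6.
Step 5. [x + 3 = 6] +3 is outermost — subtract 3 both sides, so sub: x = 3.

Answer: x ∈ {3}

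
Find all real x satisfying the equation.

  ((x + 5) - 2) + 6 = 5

Step 1. [((x + 5) - 2) + 6 = 5] the outer +6 inverts by subtracting 6 ⇒ sub: (x + 5) - 2 = -1.
Step 2. [(x + 5) - 2 = -1] -2 is outermost — add 2 both sides ⇒ sub: x + 5 = 1.
Step 3. [x + 5 = 1] peel the +5: subtract 5 from each side. So sub: x = -4.

Answer: x ∈ {-4}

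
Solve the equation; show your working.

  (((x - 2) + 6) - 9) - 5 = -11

Step 1. [(((x - 2) + 6) - 9) - 5 = -11] peel the -5: add 5 from each side ⇒ sub: ((x - 2) + 6) - 9 = -6.
Step 2. [((x - 2) + 6) - 9 = -6] -9 is outermost — add 9 both sides. So sub: (x - 2) + 6 = 3.
Step 3. [(x - 2) + 6 = 3] the outer +6 inverts by subtracting 6 ⇒ sub: x - 2 = -3.
Step 4. [x - 2 = -3] the outer -2 inverts by adding 2 ⇒ sub: x = -1.

Answer: x ∈ {-1}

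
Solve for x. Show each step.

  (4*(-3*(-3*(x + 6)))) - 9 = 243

Step 1. [(4*(-3*(-3*(x + 6)))) - 9 = 243] 9 comes off first (add 9), so sub: 4*(-3*(-3*(x + 6))) = 252.
Step 2. [4*(-3*(-3*(x + 6))) = 252] 4 out front; divide by 4, so div: -3*(-3*(x + 6)) = 63.
Step 3. [-3*(-3*(x + 6)) = 63] LHS = -3·(…); ÷-3 both sides. So div: -3*(x + 6) = -21.
Step 4. [-3*(x + 6) = -21] leading coefficient -3: divide by -3, so div: x + 6 = 7.
Step 5. [x + 6 = 7] peel the +6: subtract 6 from each side ⇒ sub: x = 1.

Answer: x ∈ {1}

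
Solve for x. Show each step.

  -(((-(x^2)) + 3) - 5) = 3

Step 1. [-(((-(x^2)) + 3) - 5) = 3] LHS negated; negate both sides, so neg: ((-(x^2)) + 3) - 5 = -3.
Step 2. [((-(x^2)) + 3) - 5 = -3] the outer -5 inverts by adding 5 ⇒ sub: (-(x^2)) + 3 = 2.
Step 3. [(-(x^2)) + 3 = 2] subtract 3: x sits inside (… + 3) ⇒ sub: -(x^2) = -1.
Step 4. [-(x^2) = -1] leading − — multiply by −1. So neg: x^2 = 1.
Step 5. [x^2 = 1] √ both sides: 1 ≥ 0 gives two branches ⇒ sqrt: x = 1 or -1.

Answer: x ∈ {-1, 1}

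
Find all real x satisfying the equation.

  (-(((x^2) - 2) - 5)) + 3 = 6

Step 1. [(-(((x^2) - 2) - 5)) + 3 = 6] the outer +3 inverts by subtracting 3. So sub: -(((x^2) - 2) - 5) = 3.
Step 2. [-(((x^2) - 2) - 5) = 3] flip signs both sides. So neg: ((x^2) - 2) - 5 = -3.
Step 3. [((x^2) - 2) - 5 = -3] peel the -5: add 5 from each side, so sub: (x^2) - 2 = 2.
Step 4. [(x^2) - 2 = 2] 2 comes off first (add 2). So sub: x^2 = 4.
Step 5. [x^2 = 4] √ both sides: 4 ≥ 0 gives two branches, so sqrt: x = 2 or -2.

Answer: x ∈ {-2, 2}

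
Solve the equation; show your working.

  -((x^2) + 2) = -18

Step 1. [-((x^2) + 2) = -18] leading − — multiply by −1, so neg: (x^2) + 2 = 18.
Step 2. [(x^2) + 2 = 18] +2 is outermost — subtract 2 both sides ⇒ sub: x^2 = 16.
Step 3. [x^2 = 16] √ both sides: 16 ≥ 0 gives two branches. So sqrt: x = 4 or -4.

Answer: x ∈ {-4, 4}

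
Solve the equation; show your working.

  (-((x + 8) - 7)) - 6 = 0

Step 1. [(-((x + 8) - 7)) - 6 = 0] peel the -6: add 6 from each side ⇒ sub: -((x + 8) - 7) = 6.
Step 2. [-((x + 8) - 7) = 6] leading − — multiply by −1 ⇒ neg: (x + 8) - 7 = -6.
Step 3. [(x + 8) - 7 = -6] 7 comes off first (add 7). So sub: x + 8 = 1.
Step 4. [x + 8 = 1] subtract 8: x sits inside (… + 8). So sub: x = -7.

Answer: x ∈ {-7}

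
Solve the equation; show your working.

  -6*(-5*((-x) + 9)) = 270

Step 1. [-6*(-5*((-x) + 9)) = 270] divide by the outer -6, so div: -5*((-x) + 9) = -45.
Step 2. [-5*((-x) + 9) = -45] -5·(inner) — divide through by -5. So div: (-x) + 9 = 9.
Step 3. [(-x) + 9 = 9] the outer +9 inverts by subtracting 9 ⇒ sub: -x = 0.
Step 4. [-x = 0] leading − — multiply by −1, so neg: x = 0.

Answer: x ∈ {0}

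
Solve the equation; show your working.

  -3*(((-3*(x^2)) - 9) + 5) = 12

Step 1. [-3*(((-3*(x^2)) - 9) + 5) = 12] -3·(inner) — divide through by -3 ⇒ div: ((-3*(x^2)) - 9) + 5 = -4.
Step 2. [((-3*(x^2)) - 9) + 5 = -4] peel the +5: subtract 5 from each side, so sub: (-3*(x^2)) - 9 = -9.
Step 3. [(-3*(x^2)) - 9 = -9] peel the -9: add 9 from each side ⇒ sub: -3*(x^2) = 0.
Step 4. [-3*(x^2) = 0] -3·(inner) — divide through by -3 ⇒ div: x^2 = 0.
Step 5. [x^2 = 0] LHS squared, RHS 0 ≥ 0: apply √ (±) ⇒ sqrt: x = 0.

Answer: x ∈ {0}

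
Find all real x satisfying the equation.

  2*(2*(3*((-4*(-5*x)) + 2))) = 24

Step 1. [2*(2*(3*((-4*(-5*x)) + 2))) = 24] 2 out front; divide by 2, so div: 2*(3*((-4*(-5*x)) + 2)) = 12.
Step 2. [2*(3*((-4*(-5*x)) + 2)) = 12] divide by the outer 2 ⇒ div: 3*((-4*(-5*x)) + 2) = 6.
Step 3. [3*((-4*(-5*x)) + 2) = 6] LHS = 3·(…); ÷3 both sides ⇒ div: (-4*(-5*x)) + 2 = 2.
Step 4. [(-4*(-5*x)) + 2 = 2] subtract 2: x sits inside (… + 2), so sub: -4*(-5*x) = 0.
Step 5. [-4*(-5*x) = 0] divide by the outer -4. So div: -5*x = 0.
Step 6. [-5*x = 0] leading coefficient -5: divide by -5, so div: x = 0.

Answer: x ∈ {0}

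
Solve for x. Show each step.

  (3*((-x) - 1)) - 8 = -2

Step 1. [(3*((-x) - 1)) - 8 = -2] -8 is outermost — add 8 both sides, so sub: 3*((-x) - 1) = 6.
Step 2. [3*((-x) - 1) = 6] leading coefficient 3: divide by 3. So div: (-x) - 1 = 2.
Step 3. [(-x) - 1 = 2] peel the -1: add 1 from each side ⇒ sub: -x = 3.
Step 4. [-x = 3] flip signs both sides. So neg: x = -3.

Answer: x ∈ {-3}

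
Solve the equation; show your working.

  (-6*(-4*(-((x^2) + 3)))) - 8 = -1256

Step 1. [(-6*(-4*(-((x^2) + 3)))) - 8 = -1256] 8 comes off first (add 8), so sub: -6*(-4*(-((x^2) + 3))) = -1248.
Step 2. [-6*(-4*(-((x^2) + 3))) = -1248] divide by the outer -6 ⇒ div: -4*(-((x^2) + 3)) = 208.
Step 3. [-4*(-((x^2) + 3)) = 208] LHS = -4·(…); ÷-4 both sides, so div: -((x^2) + 3) = -52.
Step 4. [-((x^2) + 3) = -52] leading − — multiply by −1 ⇒ neg: (x^2) + 3 = 52.
Step 5. [(x^2) + 3 = 52] the outer +3 inverts by subtracting 3. So sub: x^2 = 49.
Step 6. [x^2 = 49] LHS squared, RHS 49 ≥ 0: apply √ (±) ⇒ sqrt: x = 7 or -7.

Answer: x ∈ {-7, 7}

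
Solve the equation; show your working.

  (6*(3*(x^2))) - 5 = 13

Step 1. [(6*(3*(x^2))) - 5 = 13] the outer -5 inverts by adding 5. So sub: 6*(3*(x^2)) = 18.
Step 2. [6*(3*(x^2)) = 18] LHS = 6·(…); ÷6 both sides, so div: 3*(x^2) = 3.
Step 3. [3*(x^2) = 3] divide by the outer 3 ⇒ div: x^2 = 1.
Step 4. [x^2 = 1] √ both sides: 1 ≥ 0 gives two branches ⇒ sqrt: x = 1 or -1.

Answer: x ∈ {-1, 1}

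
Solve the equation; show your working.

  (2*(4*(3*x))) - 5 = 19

Step 1. [(2*(4*(3*x))) - 5 = 19] the outer -5 inverts by adding 5, so sub: 2*(4*(3*x)) = 24.
Step 2. [2*(4*(3*x)) = 24] leading coefficient 2: divide by 2 ⇒ div: 4*(3*x) = 12.
Step 3. [4*(3*x) = 12] LHS = 4·(…); ÷4 both sides. So div: 3*x = 3.
Step 4. [3*x = 3] leading coefficient 3: divide by 3. So div: x = 1.

Answer: x ∈ {1}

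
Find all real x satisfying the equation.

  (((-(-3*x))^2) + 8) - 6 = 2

Step 1. [(((-(-3*x))^2) + 8) - 6 = 2] -6 is outermost — add 6 both sides ⇒ sub: ((-(-3*x))^2) + 8 = 8.
Step 2. [((-(-3*x))^2) + 8 = 8] 8 comes off first (subtract 8), so sub: (-(-3*x))^2 = 0.
Step 3. [(-(-3*x))^2 = 0] √ both sides: 0 ≥ 0 gives two branches ⇒ sqrt: -(-3*x) = 0.
Step 4. [-(-3*x) = 0] flip signs both sides ⇒ neg: -3*x = 0.
Step 5. [-3*x = 0] divide by the outer -3 ⇒ div: x = 0.

Answer: x ∈ {0}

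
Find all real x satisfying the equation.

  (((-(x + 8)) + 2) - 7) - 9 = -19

Step 1. [(((-(x + 8)) + 2) - 7) - 9 = -19] 9 comes off first (add 9), so sub: ((-(x + 8)) + 2) - 7 = -10.
Step 2. [((-(x + 8)) + 2) - 7 = -10] -7 is outermost — add 7 both sides ⇒ sub: (-(x + 8)) + 2 = -3.
Step 3. [(-(x + 8)) + 2 = -3] subtract 2: x sits inside (… + 2), so sub: -(x + 8) = -5.
Step 4. [-(x + 8) = -5] flip signs both sides. So neg: x + 8 = 5.
Step 5. [x + 8 = 5] 8 comes off first (subtract 8), so sub: x = -3.

Answer: x ∈ {-3}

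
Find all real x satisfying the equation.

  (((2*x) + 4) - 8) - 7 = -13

Step 1. [(((2*x) + 4) - 8) - 7 = -13] the outer -7 inverts by adding 7. So sub: ((2*x) + 4) - 8 = -6.
Step 2. [((2*x) + 4) - 8 = -6] the outer -8 inverts by adding 8 ⇒ sub: (2*x) + 4 = 2.
Step 3. [(2*x) + 4 = 2] 4 comes off first (subtract 4). So sub: 2*x = -2.
Step 4. [2*x = -2] LHS = 2·(…); ÷2 both sides, so div: x = -1.

Answer: x ∈ {-1}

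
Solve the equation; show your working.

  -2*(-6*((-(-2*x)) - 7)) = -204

Step 1. [-2*(-6*((-(-2*x)) - 7)) = -204] divide by the outer -2 ⇒ div: -6*((-(-2*x)) - 7) = 102.
Step 2. [-6*((-(-2*x)) - 7) = 102] -6·(inner) — divide through by -6 ⇒ div: (-(-2*x)) - 7 = -17.
Step 3. [(-(-2*x)) - 7 = -17] -7 is outermost — add 7 both sides ⇒ sub: -(-2*x) = -10.
Step 4. [-(-2*x) = -10] leading − — multiply by −1. So neg: -2*x = 10.
Step 5. [-2*x = 10] LHS = -2·(…); ÷-2 both sides. So div: x = -5.

Answer: x ∈ {-5}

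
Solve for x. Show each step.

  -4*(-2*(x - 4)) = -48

Step 1. [-4*(-2*(x - 4)) = -48] LHS = -4·(…); ÷-4 both sides. So div: -2*(x - 4) = 12.
Step 2. [-2*(x - 4) = 12] -2·(inner) — divide through by -2. So div: x - 4 = -6.
Step 3. [x - 4 = -6] -4 is outermost — add 4 both sides, so sub: x = -2.

Answer: x ∈ {-2}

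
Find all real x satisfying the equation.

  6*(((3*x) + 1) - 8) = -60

Step 1. [6*(((3*x) + 1) - 8) = -60] 6·(inner) — divide through by 6, so div: ((3*x) + 1) - 8 = -10.
Step 2. [((3*x) + 1) - 8 = -10] 8 comes off first (add 8). So sub: (3*x) + 1 = -2.
Step 3. [(3*x) + 1 = -2] 1 comes off first (subtract 1), so sub: 3*x = -3.
Step 4. [3*x = -3] 3·(inner) — divide through by 3, so div: x = -1.

Answer: x ∈ {-1}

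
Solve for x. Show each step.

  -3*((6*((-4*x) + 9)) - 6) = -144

Step 1. [-3*((6*((-4*x) + 9)) - 6) = -144] -3 out front; divide by -3. So div: (6*((-4*x) + 9)) - 6 = 48.
Step 2. [(6*((-4*x) + 9)) - 6 = 48] common factor 6 (LHS and 48) — divide through. So factor: ((-4*x) + 9) - 1 = 8.
Step 3. [((-4*x) + 9) - 1 = 8] add 1: x sits inside (… - 1), so sub: (-4*x) + 9 = 9.
Step 4. [(-4*x) + 9 = 9] +9 is outermost — subtract 9 both sides, so sub: -4*x = 0.
Step 5. [-4*x = 0] -4 out front; divide by -4 ⇒ div: x = 0.

Answer: x ∈ {0}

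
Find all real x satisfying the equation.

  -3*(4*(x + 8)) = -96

Step 1. [-3*(4*(x + 8)) = -96] leading coefficient -3: divide by -3, so div: 4*(x + 8) = 32.
Step 2. [4*(x + 8) = 32] 4 out front; divide by 4. So div: x + 8 = 8.
Step 3. [x + 8 = 8] the outer +8 inverts by subtracting 8. So sub: x = 0.

Answer: x ∈ {0}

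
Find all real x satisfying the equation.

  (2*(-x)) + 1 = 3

Step 1. [(2*(-x)) + 1 = 3] peel the +1: subtract 1 from each side, so sub: 2*(-x) = 2.
Step 2. [2*(-x) = 2] leading coefficient 2: divide by 2. So div: -x = 1.
Step 3. [-x = 1] flip signs both sides, so neg: x = -1.

Answer: x ∈ {-1}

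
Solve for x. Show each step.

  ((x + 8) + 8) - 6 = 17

Step 1. [((x + 8) + 8) - 6 = 17] peel the -6: add 6 from each side, so sub: (x + 8) + 8 = 23.
Step 2. [(x + 8) + 8 = 23] peel the +8: subtract 8 from each side. So sub: x + 8 = 15.
Step 3. [x + 8 = 15] subtract 8: x sits inside (… + 8). So sub: x = 7.

Answer: x ∈ {7}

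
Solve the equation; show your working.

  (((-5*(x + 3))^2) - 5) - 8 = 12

Step 1. [(((-5*(x + 3))^2) - 5) - 8 = 12] peel the -8: add 8 from each side ⇒ sub: ((-5*(x + 3))^2) - 5 = 20.
Step 2. [((-5*(x + 3))^2) - 5 = 20] -5 is outermost — add 5 both sides ⇒ sub: (-5*(x + 3))^2 = 25.
Step 3. [(-5*(x + 3))^2 = 25] √ both sides: 25 ≥ 0 gives two branches, so sqrt: -5*(x + 3) = 5 or -5.
Step 4. [-5*(x + 3) = 5 or -5] divide by the outer -5 ⇒ div: x + 3 = -1 or 1.
Step 5. [x + 3 = -1 or 1] subtract 3: x sits inside (… + 3). So sub: x = -4 or -2.

Answer: x ∈ {-4, -2}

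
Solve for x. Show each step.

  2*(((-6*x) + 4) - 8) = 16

Step 1. [2*(((-6*x) + 4) - 8) = 16] leading coefficient 2: divide by 2, so div: ((-6*x) + 4) - 8 = 8.
Step 2. [((-6*x) + 4) - 8 = 8] 8 comes off first (add 8) ⇒ sub: (-6*x) + 4 = 16.
Step 3. [(-6*x) + 4 = 16] +4 is outermost — subtract 4 both sides. So sub: -6*x = 12.
Step 4. [-6*x = 12] LHS = -6·(…); ÷-6 both sides, so div: x = -2.

Answer: x ∈ {-2}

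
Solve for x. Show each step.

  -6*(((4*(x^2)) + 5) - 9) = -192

Step 1. [-6*(((4*(x^2)) + 5) - 9) = -192] -6·(inner) — divide through by -6, so div: ((4*(x^2)) + 5) - 9 = 32.
Step 2. [((4*(x^2)) + 5) - 9 = 32] peel the -9: add 9 from each side ⇒ sub: (4*(x^2)) + 5 = 41.
Step 3. [(4*(x^2)) + 5 = 41] subtract 5: x sits inside (… + 5), so sub: 4*(x^2) = 36.
Step 4. [4*(x^2) = 36] leading coefficient 4: divide by 4. So div: x^2 = 9.
Step 5. [x^2 = 9] LHS squared, RHS 9 ≥ 0: apply √ (±), so sqrt: x = 3 or -3.

Answer: x ∈ {-3, 3}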